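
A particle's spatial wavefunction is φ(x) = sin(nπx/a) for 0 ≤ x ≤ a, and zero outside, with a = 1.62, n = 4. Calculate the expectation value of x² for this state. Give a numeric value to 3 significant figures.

⟨x²⟩ = ∫ x²·|φ|² dx / ∫|φ|² dx (integrals over the domain).
With sin²θ = (1 − cos2θ)/2 on 0 ≤ x ≤ a: ∫sin²(nπx/a) dx = a/2, ∫x·sin²(nπx/a) dx = a²/4, ∫x²·sin²(nπx/a) dx = a³·(1/6 − 1/(4n²π²)); higher powers xᵏ the same way, integrating xᵏ·cos(2nπx/a) by parts.
State is unnormalized: ∫|φ|² dx = 0.81000, and ∫φ*·x²·φ dx = 0.70186, so ⟨x²⟩ = 0.70186 / 0.81000.
⟨x²⟩ = 0.86649.

0.866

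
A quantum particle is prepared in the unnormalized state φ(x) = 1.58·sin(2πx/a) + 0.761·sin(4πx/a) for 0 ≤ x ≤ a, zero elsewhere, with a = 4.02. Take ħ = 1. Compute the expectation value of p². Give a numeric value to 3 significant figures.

3.82

p² φ = −ħ² d²φ/dx²; ⟨p²⟩ = −ħ² ∫ φ*·φ'' dx / ∫|φ|² dx.
d²/dx² sin(jπx/a) = −(jπ/a)²·sin(jπx/a); on 0 ≤ x ≤ a, ∫sin²(jπx/a) dx = a/2 and ∫sin(jπx/a)·sin(lπx/a) dx = 0 for j ≠ l, so only diagonal terms survive in ∫|φ|² and ∫φ·φ″; ∫φ·φ′ dx = [φ²/2] between the walls = 0.
State is unnormalized: ∫|φ|² dx = 6.1818, and ∫φ*·(−ħ² φ'') dx = 23.632, so ⟨p²⟩ = 23.632 / 6.1818.
⟨p²⟩ = 3.8229.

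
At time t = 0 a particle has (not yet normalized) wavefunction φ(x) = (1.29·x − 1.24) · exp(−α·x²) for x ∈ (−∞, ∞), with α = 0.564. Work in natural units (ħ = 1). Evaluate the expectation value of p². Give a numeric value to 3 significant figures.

p² φ = −ħ² d²φ/dx²; ⟨p²⟩ = −ħ² ∫ φ*·φ'' dx / ∫|φ|² dx.
Expand each integrand as polynomial × e^(−2αx²) and use ∫x^(2j)·e^(−2αx²) dx = (2j−1)!!/(4α)^j · √(π/(2α)), odd powers → 0; here √(π/(2α)) = 1.6689. Differentiate with the product rule, d/dx e^(−αx²) = −2αx·e^(−αx²).
State is unnormalized: ∫|φ|² dx = 3.7970, and ∫φ*·(−ħ² φ'') dx = 3.5301, so ⟨p²⟩ = 3.5301 / 3.7970.
⟨p²⟩ = 0.92970.

0.930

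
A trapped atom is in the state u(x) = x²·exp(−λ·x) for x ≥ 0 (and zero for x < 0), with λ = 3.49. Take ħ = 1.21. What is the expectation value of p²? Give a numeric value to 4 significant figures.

5.944

p² u = −ħ² d²u/dx²; ⟨p²⟩ = −ħ² ∫ u*·u'' dx / ∫|u|² dx.
Differentiate x²·exp(−λ·x) with the product rule; every integrand then reduces to terms xʲ·e^(−2λx) on [0, ∞), with ∫₀^∞ xʲ·e^(−2λx) dx = j!/(2λ)^(j+1).
State is unnormalized: ∫|u|² dx = 0.0014486, and ∫u*·(−ħ² u'') dx = 0.0086106, so ⟨p²⟩ = 0.0086106 / 0.0014486.
⟨p²⟩ = 5.9443.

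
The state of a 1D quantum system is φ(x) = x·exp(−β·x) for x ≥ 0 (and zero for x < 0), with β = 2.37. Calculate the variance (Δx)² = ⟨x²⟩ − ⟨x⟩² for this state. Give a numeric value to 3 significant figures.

0.134

Compute ⟨x⟩ and ⟨x²⟩ separately, then (Δx)² = ⟨x²⟩ − ⟨x⟩².
Every integrand reduces to terms xʲ·e^(−2βx) on [0, ∞); use ∫₀^∞ xʲ·e^(−2βx) dx = j!/(2β)^(j+1).
Normalization: ∫|φ|² dx = 0.018780.
⟨x⟩ = 0.63291 and ⟨x²⟩ = 0.53410.
(Δx)² = 0.53410 − (0.63291)² = 0.13353.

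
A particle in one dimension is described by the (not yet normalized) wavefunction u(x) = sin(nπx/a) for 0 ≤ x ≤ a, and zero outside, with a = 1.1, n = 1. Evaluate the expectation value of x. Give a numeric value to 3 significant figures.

⟨x⟩ = ∫ x·|u|² dx / ∫|u|² dx (integrals over the domain).
With sin²θ = (1 − cos2θ)/2 on 0 ≤ x ≤ a: ∫sin²(nπx/a) dx = a/2, ∫x·sin²(nπx/a) dx = a²/4, ∫x²·sin²(nπx/a) dx = a³·(1/6 − 1/(4n²π²)); higher powers xᵏ the same way, integrating xᵏ·cos(2nπx/a) by parts.
State is unnormalized: ∫|u|² dx = 0.55000, and ∫u*·x·u dx = 0.30250, so ⟨x⟩ = 0.30250 / 0.55000.
⟨x⟩ = 0.55000.

0.550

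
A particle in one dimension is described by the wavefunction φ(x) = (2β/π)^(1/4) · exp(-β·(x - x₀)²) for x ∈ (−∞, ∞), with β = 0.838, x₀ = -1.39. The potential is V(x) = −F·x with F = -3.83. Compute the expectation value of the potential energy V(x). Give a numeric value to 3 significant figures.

⟨V⟩ = ∫ V(x)·|φ|² dx.
Gaussian moments (u = x − x₀): ∫u^(2j)·e^(−2βu²) du = (2j−1)!!/(4β)^j · √(π/(2β)), odd powers integrate to 0; here √(π/(2β)) = 1.3691.
⟨V⟩ = -5.3237.

-5.32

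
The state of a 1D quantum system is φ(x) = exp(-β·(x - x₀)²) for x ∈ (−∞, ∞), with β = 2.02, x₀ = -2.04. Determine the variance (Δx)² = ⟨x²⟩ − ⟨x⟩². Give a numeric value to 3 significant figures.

0.124

Compute ⟨x⟩ and ⟨x²⟩ separately, then (Δx)² = ⟨x²⟩ − ⟨x⟩².
Gaussian moments (u = x − x₀): ∫u^(2j)·e^(−2βu²) du = (2j−1)!!/(4β)^j · √(π/(2β)), odd powers integrate to 0; here √(π/(2β)) = 0.88183.
Normalization: ∫|φ|² dx = 0.88183.
⟨x⟩ = -2.0400 and ⟨x²⟩ = 4.2854.
(Δx)² = 4.2854 − (-2.0400)² = 0.12376.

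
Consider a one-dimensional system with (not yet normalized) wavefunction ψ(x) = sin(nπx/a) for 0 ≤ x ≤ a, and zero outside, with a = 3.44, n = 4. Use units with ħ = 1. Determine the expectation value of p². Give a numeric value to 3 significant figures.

p² ψ = −ħ² d²ψ/dx²; ⟨p²⟩ = −ħ² ∫ ψ*·ψ'' dx / ∫|ψ|² dx.
d/dx sin(nπx/a) = (nπ/a)·cos(nπx/a) and d²/dx² sin(nπx/a) = −(nπ/a)²·sin(nπx/a); on 0 ≤ x ≤ a, ∫sin²(nπx/a) dx = a/2 and ∫sin(nπx/a)·cos(nπx/a) dx = 0.
State is unnormalized: ∫|ψ|² dx = 1.7200, and ∫ψ*·(−ħ² ψ'') dx = 22.953, so ⟨p²⟩ = 22.953 / 1.7200.
⟨p²⟩ = 13.345.

13.3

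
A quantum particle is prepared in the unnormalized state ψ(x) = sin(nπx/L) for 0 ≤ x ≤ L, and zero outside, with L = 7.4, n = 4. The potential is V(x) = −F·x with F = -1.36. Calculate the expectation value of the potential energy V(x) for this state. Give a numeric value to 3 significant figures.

⟨V⟩ = ∫ V(x)·|ψ|² dx / ∫|ψ|² dx.
With sin²θ = (1 − cos2θ)/2 on 0 ≤ x ≤ L: ∫sin²(nπx/L) dx = L/2, ∫x·sin²(nπx/L) dx = L²/4, ∫x²·sin²(nπx/L) dx = L³·(1/6 − 1/(4n²π²)); higher powers xᵏ the same way, integrating xᵏ·cos(2nπx/L) by parts.
State is unnormalized: ∫|ψ|² dx = 3.7000, and ∫ψ*·V(x)·ψ dx = 18.618, so ⟨V⟩ = 18.618 / 3.7000.
⟨V⟩ = 5.0320.

5.03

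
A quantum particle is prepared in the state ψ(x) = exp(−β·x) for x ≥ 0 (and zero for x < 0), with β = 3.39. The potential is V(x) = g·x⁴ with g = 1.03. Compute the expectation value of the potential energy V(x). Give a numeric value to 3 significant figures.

⟨V⟩ = ∫ V(x)·|ψ|² dx / ∫|ψ|² dx.
Every integrand reduces to terms xʲ·e^(−2βx) on [0, ∞); use ∫₀^∞ xʲ·e^(−2βx) dx = j!/(2β)^(j+1).
State is unnormalized: ∫|ψ|² dx = 0.14749, and ∫ψ*·V(x)·ψ dx = 0.0017254, so ⟨V⟩ = 0.0017254 / 0.14749.
⟨V⟩ = 0.011698.

0.0117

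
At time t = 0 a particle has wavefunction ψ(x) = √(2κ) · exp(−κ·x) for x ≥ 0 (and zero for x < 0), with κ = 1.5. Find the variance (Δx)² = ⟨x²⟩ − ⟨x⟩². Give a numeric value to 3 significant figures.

Compute ⟨x⟩ and ⟨x²⟩ separately, then (Δx)² = ⟨x²⟩ − ⟨x⟩².
Every integrand reduces to terms xʲ·e^(−2κx) on [0, ∞); use ∫₀^∞ xʲ·e^(−2κx) dx = j!/(2κ)^(j+1).
⟨x⟩ = 0.33333 and ⟨x²⟩ = 0.22222.
(Δx)² = 0.22222 − (0.33333)² = 0.11111.

0.111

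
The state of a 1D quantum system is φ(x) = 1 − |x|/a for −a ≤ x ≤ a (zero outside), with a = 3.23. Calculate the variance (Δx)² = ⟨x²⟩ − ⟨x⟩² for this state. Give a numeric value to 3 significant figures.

1.04

Compute ⟨x⟩ and ⟨x²⟩ separately, then (Δx)² = ⟨x²⟩ − ⟨x⟩².
φ is even, so ∫ over [−a, a] = 2∫₀ᵃ with φ = 1 − x/a there: ∫₀ᵃ (1 − x/a)² dx = a/3, ∫₀ᵃ x²(1 − x/a)² dx = a³/30, ∫₀ᵃ x⁴(1 − x/a)² dx = a⁵/105.
Normalization: ∫|φ|² dx = 2.1533.
⟨x⟩ = 0.0000 and ⟨x²⟩ = 1.0433.
(Δx)² = 1.0433 − (0.0000)² = 1.0433.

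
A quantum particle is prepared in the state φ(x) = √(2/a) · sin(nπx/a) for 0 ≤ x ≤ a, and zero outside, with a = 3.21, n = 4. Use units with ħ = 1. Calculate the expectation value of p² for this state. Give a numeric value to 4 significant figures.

p² φ = −ħ² d²φ/dx²; ⟨p²⟩ = −ħ² ∫ φ*·φ'' dx.
d/dx sin(nπx/a) = (nπ/a)·cos(nπx/a) and d²/dx² sin(nπx/a) = −(nπ/a)²·sin(nπx/a); on 0 ≤ x ≤ a, ∫sin²(nπx/a) dx = a/2 and ∫sin(nπx/a)·cos(nπx/a) dx = 0.
⟨p²⟩ = 15.325.

15.33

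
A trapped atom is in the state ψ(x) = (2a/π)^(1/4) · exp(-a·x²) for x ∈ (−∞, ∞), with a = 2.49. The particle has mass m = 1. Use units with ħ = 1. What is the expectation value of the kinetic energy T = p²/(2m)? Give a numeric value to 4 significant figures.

T = −(ħ²/2m) d²/dx², so ⟨T⟩ = −(ħ²/2m) ∫ ψ*·ψ'' dx; with m = 1.
Gaussian moments: ∫x^(2j)·e^(−2ax²) dx = (2j−1)!!/(4a)^j · √(π/(2a)), odd powers integrate to 0; here √(π/(2a)) = 0.79426. Derivatives: d/dx e^(−ax²) = −2ax·e^(−ax²), d²/dx² e^(−ax²) = (4a²x² − 2a)·e^(−ax²).
⟨T⟩ = 1.2450.

1.245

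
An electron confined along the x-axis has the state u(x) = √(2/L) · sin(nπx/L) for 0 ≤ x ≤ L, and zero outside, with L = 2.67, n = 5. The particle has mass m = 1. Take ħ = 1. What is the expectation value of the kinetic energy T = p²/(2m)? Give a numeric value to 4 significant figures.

17.31

T = −(ħ²/2m) d²/dx², so ⟨T⟩ = −(ħ²/2m) ∫ u*·u'' dx; with m = 1.
d/dx sin(nπx/L) = (nπ/L)·cos(nπx/L) and d²/dx² sin(nπx/L) = −(nπ/L)²·sin(nπx/L); on 0 ≤ x ≤ L, ∫sin²(nπx/L) dx = L/2 and ∫sin(nπx/L)·cos(nπx/L) dx = 0.
⟨T⟩ = 17.306.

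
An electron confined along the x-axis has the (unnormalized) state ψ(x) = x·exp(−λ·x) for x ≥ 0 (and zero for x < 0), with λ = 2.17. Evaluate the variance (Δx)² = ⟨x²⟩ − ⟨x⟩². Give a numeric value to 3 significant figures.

0.159

Compute ⟨x⟩ and ⟨x²⟩ separately, then (Δx)² = ⟨x²⟩ − ⟨x⟩².
Every integrand reduces to terms xʲ·e^(−2λx) on [0, ∞); use ∫₀^∞ xʲ·e^(−2λx) dx = j!/(2λ)^(j+1).
Normalization: ∫|ψ|² dx = 0.024466.
⟨x⟩ = 0.69124 and ⟨x²⟩ = 0.63709.
(Δx)² = 0.63709 − (0.69124)² = 0.15927.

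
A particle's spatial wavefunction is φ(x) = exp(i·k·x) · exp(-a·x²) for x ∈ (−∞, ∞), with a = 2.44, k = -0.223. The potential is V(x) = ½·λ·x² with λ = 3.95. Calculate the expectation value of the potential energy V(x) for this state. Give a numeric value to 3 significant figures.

⟨V⟩ = ∫ V(x)·|φ|² dx / ∫|φ|² dx.
Gaussian moments: ∫x^(2j)·e^(−2ax²) dx = (2j−1)!!/(4a)^j · √(π/(2a)), odd powers integrate to 0; here √(π/(2a)) = 0.80235.
State is unnormalized: ∫|φ|² dx = 0.80235, and ∫φ*·V(x)·φ dx = 0.16236, so ⟨V⟩ = 0.16236 / 0.80235.
⟨V⟩ = 0.20236.

0.202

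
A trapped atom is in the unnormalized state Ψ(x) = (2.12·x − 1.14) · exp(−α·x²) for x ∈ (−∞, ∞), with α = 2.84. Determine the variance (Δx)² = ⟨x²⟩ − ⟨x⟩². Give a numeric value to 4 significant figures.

Compute ⟨x⟩ and ⟨x²⟩ separately, then (Δx)² = ⟨x²⟩ − ⟨x⟩².
Expand each integrand as polynomial × e^(−2αx²) and use ∫x^(2j)·e^(−2αx²) dx = (2j−1)!!/(4α)^j · √(π/(2α)), odd powers → 0; here √(π/(2α)) = 0.74371.
Normalization: ∫|Ψ|² dx = 1.2608.
⟨x⟩ = -0.25099 and ⟨x²⟩ = 0.12912.
(Δx)² = 0.12912 − (-0.25099)² = 0.066118.

0.06612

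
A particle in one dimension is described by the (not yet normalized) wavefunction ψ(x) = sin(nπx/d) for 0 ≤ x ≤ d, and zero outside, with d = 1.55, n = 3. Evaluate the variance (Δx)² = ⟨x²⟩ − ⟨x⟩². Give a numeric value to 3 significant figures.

Compute ⟨x⟩ and ⟨x²⟩ separately, then (Δx)² = ⟨x²⟩ − ⟨x⟩².
With sin²θ = (1 − cos2θ)/2 on 0 ≤ x ≤ d: ∫sin²(nπx/d) dx = d/2, ∫x·sin²(nπx/d) dx = d²/4, ∫x²·sin²(nπx/d) dx = d³·(1/6 − 1/(4n²π²)); higher powers xᵏ the same way, integrating xᵏ·cos(2nπx/d) by parts.
Normalization: ∫|ψ|² dx = 0.77500.
⟨x⟩ = 0.77500 and ⟨x²⟩ = 0.78731.
(Δx)² = 0.78731 − (0.77500)² = 0.18668.

0.187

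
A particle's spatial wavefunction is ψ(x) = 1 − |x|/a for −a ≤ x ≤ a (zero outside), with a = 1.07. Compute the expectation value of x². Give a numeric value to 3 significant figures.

⟨x²⟩ = ∫ x²·|ψ|² dx / ∫|ψ|² dx (integrals over the domain).
ψ is even, so ∫ over [−a, a] = 2∫₀ᵃ with ψ = 1 − x/a there: ∫₀ᵃ (1 − x/a)² dx = a/3, ∫₀ᵃ x²(1 − x/a)² dx = a³/30, ∫₀ᵃ x⁴(1 − x/a)² dx = a⁵/105.
State is unnormalized: ∫|ψ|² dx = 0.71333, and ∫ψ*·x²·ψ dx = 0.081670, so ⟨x²⟩ = 0.081670 / 0.71333.
⟨x²⟩ = 0.11449.

0.114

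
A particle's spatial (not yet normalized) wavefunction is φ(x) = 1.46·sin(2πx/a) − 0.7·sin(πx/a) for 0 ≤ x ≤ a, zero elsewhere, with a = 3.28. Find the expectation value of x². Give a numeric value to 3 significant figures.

4.88

⟨x²⟩ = ∫ x²·|φ|² dx / ∫|φ|² dx (integrals over the domain).
On 0 ≤ x ≤ a (j ≠ l): ∫sin²(jπx/a) dx = a/2, ∫sin(jπx/a)·sin(lπx/a) dx = 0; diagonal moments ∫x·sin²(jπx/a) dx = a²/4, ∫x²·sin²(jπx/a) dx = a³·(1/6 − 1/(4j²π²)); cross terms ∫x·sin(jπx/a)·sin(lπx/a) dx = 0 for j + l even and −4jla²/(π²(j² − l²)²) for j + l odd, ∫x²·sin(jπx/a)·sin(lπx/a) dx = (−1)^(j+l)·4jla³/(π²(j² − l²)²); higher powers the same way via product-to-sum and parts.
State is unnormalized: ∫|φ|² dx = 4.2994, and ∫φ*·x²·φ dx = 21.000, so ⟨x²⟩ = 21.000 / 4.2994.
⟨x²⟩ = 4.8844.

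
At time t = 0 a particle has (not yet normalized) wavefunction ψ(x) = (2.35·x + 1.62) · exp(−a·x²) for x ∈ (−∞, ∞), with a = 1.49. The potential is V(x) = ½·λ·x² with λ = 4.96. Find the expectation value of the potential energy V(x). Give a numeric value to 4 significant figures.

⟨V⟩ = ∫ V(x)·|ψ|² dx / ∫|ψ|² dx.
Expand each integrand as polynomial × e^(−2ax²) and use ∫x^(2j)·e^(−2ax²) dx = (2j−1)!!/(4a)^j · √(π/(2a)), odd powers → 0; here √(π/(2a)) = 1.0268.
State is unnormalized: ∫|ψ|² dx = 3.6460, and ∫ψ*·V(x)·ψ dx = 2.3089, so ⟨V⟩ = 2.3089 / 3.6460.
⟨V⟩ = 0.63326.

0.6333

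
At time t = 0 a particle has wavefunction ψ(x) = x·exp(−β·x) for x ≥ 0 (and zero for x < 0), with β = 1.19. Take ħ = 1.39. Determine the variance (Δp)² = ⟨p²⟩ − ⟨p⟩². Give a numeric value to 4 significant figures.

Compute ⟨p⟩ and ⟨p²⟩ separately; (Δp)² = ⟨p²⟩ − ⟨p⟩².
Differentiate x·exp(−β·x) with the product rule; every integrand then reduces to terms xʲ·e^(−2βx) on [0, ∞), with ∫₀^∞ xʲ·e^(−2βx) dx = j!/(2β)^(j+1).
Normalization: ∫|ψ|² dx = 0.14835.
⟨p⟩ = 0.0000 and ⟨p²⟩ = 2.7360.
(Δp)² = 2.7360 − (0.0000)² = 2.7360.

2.736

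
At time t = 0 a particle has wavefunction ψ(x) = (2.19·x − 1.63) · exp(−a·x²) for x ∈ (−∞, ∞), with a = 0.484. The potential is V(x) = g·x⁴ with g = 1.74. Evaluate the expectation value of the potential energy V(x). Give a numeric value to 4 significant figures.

⟨V⟩ = ∫ V(x)·|ψ|² dx / ∫|ψ|² dx.
Expand each integrand as polynomial × e^(−2ax²) and use ∫x^(2j)·e^(−2ax²) dx = (2j−1)!!/(4a)^j · √(π/(2a)), odd powers → 0; here √(π/(2a)) = 1.8015.
State is unnormalized: ∫|ψ|² dx = 9.2494, and ∫ψ*·V(x)·ψ dx = 37.744, so ⟨V⟩ = 37.744 / 9.2494.
⟨V⟩ = 4.0807.

4.081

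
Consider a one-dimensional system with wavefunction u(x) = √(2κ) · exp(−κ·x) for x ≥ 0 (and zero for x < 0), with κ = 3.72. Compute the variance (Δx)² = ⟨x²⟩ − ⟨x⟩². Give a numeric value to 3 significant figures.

0.0181

Compute ⟨x⟩ and ⟨x²⟩ separately, then (Δx)² = ⟨x²⟩ − ⟨x⟩².
Every integrand reduces to terms xʲ·e^(−2κx) on [0, ∞); use ∫₀^∞ xʲ·e^(−2κx) dx = j!/(2κ)^(j+1).
⟨x⟩ = 0.13441 and ⟨x²⟩ = 0.036131.
(Δx)² = 0.036131 − (0.13441)² = 0.018066.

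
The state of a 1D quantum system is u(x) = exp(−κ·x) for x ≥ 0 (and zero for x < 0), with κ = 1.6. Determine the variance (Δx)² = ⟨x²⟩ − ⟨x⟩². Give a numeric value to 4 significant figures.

0.09766

Compute ⟨x⟩ and ⟨x²⟩ separately, then (Δx)² = ⟨x²⟩ − ⟨x⟩².
Every integrand reduces to terms xʲ·e^(−2κx) on [0, ∞); use ∫₀^∞ xʲ·e^(−2κx) dx = j!/(2κ)^(j+1).
Normalization: ∫|u|² dx = 0.31250.
⟨x⟩ = 0.31250 and ⟨x²⟩ = 0.19531.
(Δx)² = 0.19531 − (0.31250)² = 0.097656.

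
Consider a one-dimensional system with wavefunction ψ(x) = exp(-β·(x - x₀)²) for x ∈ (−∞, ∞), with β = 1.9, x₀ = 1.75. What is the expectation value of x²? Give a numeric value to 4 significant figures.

3.194

⟨x²⟩ = ∫ x²·|ψ|² dx / ∫|ψ|² dx (integrals over the domain).
Gaussian moments (u = x − x₀): ∫u^(2j)·e^(−2βu²) du = (2j−1)!!/(4β)^j · √(π/(2β)), odd powers integrate to 0; here √(π/(2β)) = 0.90925.
State is unnormalized: ∫|ψ|² dx = 0.90925, and ∫ψ*·x²·ψ dx = 2.9042, so ⟨x²⟩ = 2.9042 / 0.90925.
⟨x²⟩ = 3.1941.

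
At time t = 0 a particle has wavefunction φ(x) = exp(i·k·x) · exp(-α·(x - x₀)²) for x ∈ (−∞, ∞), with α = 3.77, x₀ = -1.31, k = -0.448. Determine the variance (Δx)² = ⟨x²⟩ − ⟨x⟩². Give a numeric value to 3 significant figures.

Compute ⟨x⟩ and ⟨x²⟩ separately, then (Δx)² = ⟨x²⟩ − ⟨x⟩².
Gaussian moments (u = x − x₀): ∫u^(2j)·e^(−2αu²) du = (2j−1)!!/(4α)^j · √(π/(2α)), odd powers integrate to 0; here √(π/(2α)) = 0.64549.
Normalization: ∫|φ|² dx = 0.64549.
⟨x⟩ = -1.3100 and ⟨x²⟩ = 1.7824.
(Δx)² = 1.7824 − (-1.3100)² = 0.066313.

0.0663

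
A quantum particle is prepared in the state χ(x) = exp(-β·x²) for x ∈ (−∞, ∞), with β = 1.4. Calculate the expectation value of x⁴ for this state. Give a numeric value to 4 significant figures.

0.09566

⟨x⁴⟩ = ∫ x⁴·|χ|² dx / ∫|χ|² dx (integrals over the domain).
Gaussian moments: ∫x^(2j)·e^(−2βx²) dx = (2j−1)!!/(4β)^j · √(π/(2β)), odd powers integrate to 0; here √(π/(2β)) = 1.0592.
State is unnormalized: ∫|χ|² dx = 1.0592, and ∫χ*·x⁴·χ dx = 0.10133, so ⟨x⁴⟩ = 0.10133 / 1.0592.
⟨x⁴⟩ = 0.095663.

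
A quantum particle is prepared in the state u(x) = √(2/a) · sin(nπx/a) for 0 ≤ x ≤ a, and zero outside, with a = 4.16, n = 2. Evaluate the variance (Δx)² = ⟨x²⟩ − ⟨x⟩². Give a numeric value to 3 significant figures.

Compute ⟨x⟩ and ⟨x²⟩ separately, then (Δx)² = ⟨x²⟩ − ⟨x⟩².
With sin²θ = (1 − cos2θ)/2 on 0 ≤ x ≤ a: ∫sin²(nπx/a) dx = a/2, ∫x·sin²(nπx/a) dx = a²/4, ∫x²·sin²(nπx/a) dx = a³·(1/6 − 1/(4n²π²)); higher powers xᵏ the same way, integrating xᵏ·cos(2nπx/a) by parts.
⟨x⟩ = 2.0800 and ⟨x²⟩ = 5.5494.
(Δx)² = 5.5494 − (2.0800)² = 1.2230.

1.22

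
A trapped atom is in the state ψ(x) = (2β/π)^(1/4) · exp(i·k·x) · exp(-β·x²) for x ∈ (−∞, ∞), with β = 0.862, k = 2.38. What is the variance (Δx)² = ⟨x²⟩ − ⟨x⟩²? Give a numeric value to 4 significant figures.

0.2900

Compute ⟨x⟩ and ⟨x²⟩ separately, then (Δx)² = ⟨x²⟩ − ⟨x⟩².
Gaussian moments: ∫x^(2j)·e^(−2βx²) dx = (2j−1)!!/(4β)^j · √(π/(2β)), odd powers integrate to 0; here √(π/(2β)) = 1.3499.
⟨x⟩ = 0.0000 and ⟨x²⟩ = 0.29002.
(Δx)² = 0.29002 − (0.0000)² = 0.29002.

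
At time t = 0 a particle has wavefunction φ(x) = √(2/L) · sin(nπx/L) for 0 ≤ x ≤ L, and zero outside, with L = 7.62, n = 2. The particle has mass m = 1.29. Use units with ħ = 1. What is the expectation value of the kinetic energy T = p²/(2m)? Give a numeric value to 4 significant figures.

T = −(ħ²/2m) d²/dx², so ⟨T⟩ = −(ħ²/2m) ∫ φ*·φ'' dx; with m = 1.29.
d/dx sin(nπx/L) = (nπ/L)·cos(nπx/L) and d²/dx² sin(nπx/L) = −(nπ/L)²·sin(nπx/L); on 0 ≤ x ≤ L, ∫sin²(nπx/L) dx = L/2 and ∫sin(nπx/L)·cos(nπx/L) dx = 0.
⟨T⟩ = 0.26353.

0.2635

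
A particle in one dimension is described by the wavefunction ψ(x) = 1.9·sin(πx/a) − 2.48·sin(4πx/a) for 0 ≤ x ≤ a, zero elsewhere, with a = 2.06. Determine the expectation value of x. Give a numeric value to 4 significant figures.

⟨x⟩ = ∫ x·|ψ|² dx / ∫|ψ|² dx (integrals over the domain).
On 0 ≤ x ≤ a (j ≠ l): ∫sin²(jπx/a) dx = a/2, ∫sin(jπx/a)·sin(lπx/a) dx = 0; diagonal moments ∫x·sin²(jπx/a) dx = a²/4, ∫x²·sin²(jπx/a) dx = a³·(1/6 − 1/(4j²π²)); cross terms ∫x·sin(jπx/a)·sin(lπx/a) dx = 0 for j + l even and −4jla²/(π²(j² − l²)²) for j + l odd, ∫x²·sin(jπx/a)·sin(lπx/a) dx = (−1)^(j+l)·4jla³/(π²(j² − l²)²); higher powers the same way via product-to-sum and parts.
State is unnormalized: ∫|ψ|² dx = 10.053, and ∫ψ*·x·ψ dx = 10.643, so ⟨x⟩ = 10.643 / 10.053.
⟨x⟩ = 1.0587.

1.059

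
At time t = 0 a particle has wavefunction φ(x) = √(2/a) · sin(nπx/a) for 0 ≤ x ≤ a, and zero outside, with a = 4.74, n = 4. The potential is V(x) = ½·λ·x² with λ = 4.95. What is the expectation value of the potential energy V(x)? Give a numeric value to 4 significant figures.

⟨V⟩ = ∫ V(x)·|φ|² dx.
With sin²θ = (1 − cos2θ)/2 on 0 ≤ x ≤ a: ∫sin²(nπx/a) dx = a/2, ∫x·sin²(nπx/a) dx = a²/4, ∫x²·sin²(nπx/a) dx = a³·(1/6 − 1/(4n²π²)); higher powers xᵏ the same way, integrating xᵏ·cos(2nπx/a) by parts.
⟨V⟩ = 18.360.

18.36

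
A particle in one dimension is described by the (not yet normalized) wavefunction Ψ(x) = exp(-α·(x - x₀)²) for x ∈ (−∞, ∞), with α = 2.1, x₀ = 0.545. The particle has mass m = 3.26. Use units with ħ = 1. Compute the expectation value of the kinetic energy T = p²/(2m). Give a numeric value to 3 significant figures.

0.322

T = −(ħ²/2m) d²/dx², so ⟨T⟩ = −(ħ²/2m) ∫ Ψ*·Ψ'' dx / ∫|Ψ|² dx; with m = 3.26.
Gaussian moments (u = x − x₀): ∫u^(2j)·e^(−2αu²) du = (2j−1)!!/(4α)^j · √(π/(2α)), odd powers integrate to 0; here √(π/(2α)) = 0.86487. Derivatives: d/dx e^(−αu²) = −2αu·e^(−αu²), d²/dx² e^(−αu²) = (4α²u² − 2α)·e^(−αu²).
State is unnormalized: ∫|Ψ|² dx = 0.86487, and ∫Ψ*·(−ħ²/2m · Ψ'') dx = 0.27856, so ⟨T⟩ = 0.27856 / 0.86487.
⟨T⟩ = 0.32209.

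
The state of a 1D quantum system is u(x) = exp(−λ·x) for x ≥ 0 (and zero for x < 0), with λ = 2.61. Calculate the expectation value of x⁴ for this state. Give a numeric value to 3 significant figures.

⟨x⁴⟩ = ∫ x⁴·|u|² dx / ∫|u|² dx (integrals over the domain).
Every integrand reduces to terms xʲ·e^(−2λx) on [0, ∞); use ∫₀^∞ xʲ·e^(−2λx) dx = j!/(2λ)^(j+1).
State is unnormalized: ∫|u|² dx = 0.19157, and ∫u*·x⁴·u dx = 0.0061924, so ⟨x⁴⟩ = 0.0061924 / 0.19157.
⟨x⁴⟩ = 0.032324.

0.0323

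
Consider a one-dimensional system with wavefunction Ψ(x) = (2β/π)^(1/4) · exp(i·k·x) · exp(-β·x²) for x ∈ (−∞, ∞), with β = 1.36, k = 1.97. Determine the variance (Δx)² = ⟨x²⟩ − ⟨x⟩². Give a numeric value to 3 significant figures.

Compute ⟨x⟩ and ⟨x²⟩ separately, then (Δx)² = ⟨x²⟩ − ⟨x⟩².
Gaussian moments: ∫x^(2j)·e^(−2βx²) dx = (2j−1)!!/(4β)^j · √(π/(2β)), odd powers integrate to 0; here √(π/(2β)) = 1.0747.
⟨x⟩ = 0.0000 and ⟨x²⟩ = 0.18382.
(Δx)² = 0.18382 − (0.0000)² = 0.18382.

0.184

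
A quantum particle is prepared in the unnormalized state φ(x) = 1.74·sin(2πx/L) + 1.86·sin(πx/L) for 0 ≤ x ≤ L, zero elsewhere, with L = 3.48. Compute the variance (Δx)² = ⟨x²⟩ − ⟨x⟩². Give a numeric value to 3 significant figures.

0.219

Compute ⟨x⟩ and ⟨x²⟩ separately, then (Δx)² = ⟨x²⟩ − ⟨x⟩².
On 0 ≤ x ≤ L (j ≠ l): ∫sin²(jπx/L) dx = L/2, ∫sin(jπx/L)·sin(lπx/L) dx = 0; diagonal moments ∫x·sin²(jπx/L) dx = L²/4, ∫x²·sin²(jπx/L) dx = L³·(1/6 − 1/(4j²π²)); cross terms ∫x·sin(jπx/L)·sin(lπx/L) dx = 0 for j + l even and −4jlL²/(π²(j² − l²)²) for j + l odd, ∫x²·sin(jπx/L)·sin(lπx/L) dx = (−1)^(j+l)·4jlL³/(π²(j² − l²)²); higher powers the same way via product-to-sum and parts.
Normalization: ∫|φ|² dx = 11.288.
⟨x⟩ = 1.1146 and ⟨x²⟩ = 1.4615.
(Δx)² = 1.4615 − (1.1146)² = 0.21924.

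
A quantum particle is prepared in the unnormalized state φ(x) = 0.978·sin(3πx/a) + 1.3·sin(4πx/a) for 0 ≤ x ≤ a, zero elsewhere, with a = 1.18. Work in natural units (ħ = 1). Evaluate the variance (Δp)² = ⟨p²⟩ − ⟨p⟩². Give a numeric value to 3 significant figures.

Compute ⟨p⟩ and ⟨p²⟩ separately; (Δp)² = ⟨p²⟩ − ⟨p⟩².
d²/dx² sin(jπx/a) = −(jπ/a)²·sin(jπx/a); on 0 ≤ x ≤ a, ∫sin²(jπx/a) dx = a/2 and ∫sin(jπx/a)·sin(lπx/a) dx = 0 for j ≠ l, so only diagonal terms survive in ∫|φ|² and ∫φ·φ″; ∫φ·φ′ dx = [φ²/2] between the walls = 0.
Normalization: ∫|φ|² dx = 1.5614.
⟨p⟩ = 0.0000 and ⟨p²⟩ = 95.479.
(Δp)² = 95.479 − (0.0000)² = 95.479.

95.5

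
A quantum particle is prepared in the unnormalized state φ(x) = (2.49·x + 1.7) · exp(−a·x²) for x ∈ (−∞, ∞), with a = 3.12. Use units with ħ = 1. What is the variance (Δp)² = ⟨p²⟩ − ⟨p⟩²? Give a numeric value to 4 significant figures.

Compute ⟨p⟩ and ⟨p²⟩ separately; (Δp)² = ⟨p²⟩ − ⟨p⟩².
Expand each integrand as polynomial × e^(−2ax²) and use ∫x^(2j)·e^(−2ax²) dx = (2j−1)!!/(4a)^j · √(π/(2a)), odd powers → 0; here √(π/(2a)) = 0.70955. Differentiate with the product rule, d/dx e^(−ax²) = −2ax·e^(−ax²).
Normalization: ∫|φ|² dx = 2.4031.
⟨p⟩ = 0.0000 and ⟨p²⟩ = 4.0353.
(Δp)² = 4.0353 − (0.0000)² = 4.0353.

4.035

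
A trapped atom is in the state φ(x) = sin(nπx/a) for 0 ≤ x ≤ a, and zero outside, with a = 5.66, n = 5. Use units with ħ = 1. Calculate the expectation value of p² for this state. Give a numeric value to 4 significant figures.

7.702

p² φ = −ħ² d²φ/dx²; ⟨p²⟩ = −ħ² ∫ φ*·φ'' dx / ∫|φ|² dx.
d/dx sin(nπx/a) = (nπ/a)·cos(nπx/a) and d²/dx² sin(nπx/a) = −(nπ/a)²·sin(nπx/a); on 0 ≤ x ≤ a, ∫sin²(nπx/a) dx = a/2 and ∫sin(nπx/a)·cos(nπx/a) dx = 0.
State is unnormalized: ∫|φ|² dx = 2.8300, and ∫φ*·(−ħ² φ'') dx = 21.797, so ⟨p²⟩ = 21.797 / 2.8300.
⟨p²⟩ = 7.7021.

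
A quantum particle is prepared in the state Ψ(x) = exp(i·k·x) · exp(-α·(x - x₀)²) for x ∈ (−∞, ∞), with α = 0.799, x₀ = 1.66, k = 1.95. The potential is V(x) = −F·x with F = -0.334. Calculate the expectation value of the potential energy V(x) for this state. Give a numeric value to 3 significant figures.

⟨V⟩ = ∫ V(x)·|Ψ|² dx / ∫|Ψ|² dx.
Gaussian moments (u = x − x₀): ∫u^(2j)·e^(−2αu²) du = (2j−1)!!/(4α)^j · √(π/(2α)), odd powers integrate to 0; here √(π/(2α)) = 1.4021.
State is unnormalized: ∫|Ψ|² dx = 1.4021, and ∫Ψ*·V(x)·Ψ dx = 0.77739, so ⟨V⟩ = 0.77739 / 1.4021.
⟨V⟩ = 0.55444.

0.554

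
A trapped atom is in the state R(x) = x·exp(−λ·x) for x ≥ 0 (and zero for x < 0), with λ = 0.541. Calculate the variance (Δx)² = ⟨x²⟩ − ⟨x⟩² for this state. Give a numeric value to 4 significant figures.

2.563

Compute ⟨x⟩ and ⟨x²⟩ separately, then (Δx)² = ⟨x²⟩ − ⟨x⟩².
Every integrand reduces to terms xʲ·e^(−2λx) on [0, ∞); use ∫₀^∞ xʲ·e^(−2λx) dx = j!/(2λ)^(j+1).
Normalization: ∫|R|² dx = 1.5789.
⟨x⟩ = 2.7726 and ⟨x²⟩ = 10.250.
(Δx)² = 10.250 − (2.7726)² = 2.5625.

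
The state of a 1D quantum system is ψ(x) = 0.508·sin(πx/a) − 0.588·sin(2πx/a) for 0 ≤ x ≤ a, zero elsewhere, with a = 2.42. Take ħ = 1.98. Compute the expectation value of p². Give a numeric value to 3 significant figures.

p² ψ = −ħ² d²ψ/dx²; ⟨p²⟩ = −ħ² ∫ ψ*·ψ'' dx / ∫|ψ|² dx.
d²/dx² sin(jπx/a) = −(jπ/a)²·sin(jπx/a); on 0 ≤ x ≤ a, ∫sin²(jπx/a) dx = a/2 and ∫sin(jπx/a)·sin(lπx/a) dx = 0 for j ≠ l, so only diagonal terms survive in ∫|ψ|² and ∫ψ·ψ″; ∫ψ·ψ′ dx = [ψ²/2] between the walls = 0.
State is unnormalized: ∫|ψ|² dx = 0.73061, and ∫ψ*·(−ħ² ψ'') dx = 13.119, so ⟨p²⟩ = 13.119 / 0.73061.
⟨p²⟩ = 17.956.

18.0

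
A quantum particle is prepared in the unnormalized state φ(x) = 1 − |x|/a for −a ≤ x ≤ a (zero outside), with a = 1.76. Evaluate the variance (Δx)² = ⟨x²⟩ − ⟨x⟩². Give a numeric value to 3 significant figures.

Compute ⟨x⟩ and ⟨x²⟩ separately, then (Δx)² = ⟨x²⟩ − ⟨x⟩².
φ is even, so ∫ over [−a, a] = 2∫₀ᵃ with φ = 1 − x/a there: ∫₀ᵃ (1 − x/a)² dx = a/3, ∫₀ᵃ x²(1 − x/a)² dx = a³/30, ∫₀ᵃ x⁴(1 − x/a)² dx = a⁵/105.
Normalization: ∫|φ|² dx = 1.1733.
⟨x⟩ = 0.0000 and ⟨x²⟩ = 0.30976.
(Δx)² = 0.30976 − (0.0000)² = 0.30976.

0.310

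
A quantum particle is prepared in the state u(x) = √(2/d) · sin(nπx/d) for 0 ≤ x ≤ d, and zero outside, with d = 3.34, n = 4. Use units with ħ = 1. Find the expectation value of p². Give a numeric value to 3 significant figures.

14.2

p² u = −ħ² d²u/dx²; ⟨p²⟩ = −ħ² ∫ u*·u'' dx.
d/dx sin(nπx/d) = (nπ/d)·cos(nπx/d) and d²/dx² sin(nπx/d) = −(nπ/d)²·sin(nπx/d); on 0 ≤ x ≤ d, ∫sin²(nπx/d) dx = d/2 and ∫sin(nπx/d)·cos(nπx/d) dx = 0.
⟨p²⟩ = 14.156.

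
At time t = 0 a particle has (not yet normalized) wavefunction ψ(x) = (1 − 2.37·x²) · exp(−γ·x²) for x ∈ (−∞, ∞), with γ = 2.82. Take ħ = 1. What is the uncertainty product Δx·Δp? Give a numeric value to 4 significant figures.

Δx = √(⟨x²⟩−⟨x⟩²), Δp = √(⟨p²⟩−⟨p⟩²).
Expand each integrand as polynomial × e^(−2γx²) and use ∫x^(2j)·e^(−2γx²) dx = (2j−1)!!/(4γ)^j · √(π/(2γ)), odd powers → 0; here √(π/(2γ)) = 0.74634. Differentiate with the product rule, d/dx e^(−γx²) = −2γx·e^(−γx²).
Normalization: ∫|ψ|² dx = 0.53156.
⟨x⟩ = 0.0000, ⟨x²⟩ = 0.049980 ⇒ Δx = 0.22356.
⟨p⟩ = 0.0000, ⟨p²⟩ = 6.8468 ⇒ Δp = 2.6166.
Δx·Δp = 0.58498.

0.5850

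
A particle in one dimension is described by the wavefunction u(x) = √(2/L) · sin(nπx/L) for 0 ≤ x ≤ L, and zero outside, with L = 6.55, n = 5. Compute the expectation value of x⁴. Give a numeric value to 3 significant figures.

⟨x⁴⟩ = ∫ x⁴·|u|² dx (integrals over the domain).
With sin²θ = (1 − cos2θ)/2 on 0 ≤ x ≤ L: ∫sin²(nπx/L) dx = L/2, ∫x·sin²(nπx/L) dx = L²/4, ∫x²·sin²(nπx/L) dx = L³·(1/6 − 1/(4n²π²)); higher powers xᵏ the same way, integrating xᵏ·cos(2nπx/L) by parts.
⟨x⁴⟩ = 360.71.

361.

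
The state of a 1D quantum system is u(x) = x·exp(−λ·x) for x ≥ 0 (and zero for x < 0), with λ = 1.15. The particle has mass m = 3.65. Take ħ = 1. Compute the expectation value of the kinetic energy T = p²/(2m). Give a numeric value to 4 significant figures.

T = −(ħ²/2m) d²/dx², so ⟨T⟩ = −(ħ²/2m) ∫ u*·u'' dx / ∫|u|² dx; with m = 3.65.
Differentiate x·exp(−λ·x) with the product rule; every integrand then reduces to terms xʲ·e^(−2λx) on [0, ∞), with ∫₀^∞ xʲ·e^(−2λx) dx = j!/(2λ)^(j+1).
State is unnormalized: ∫|u|² dx = 0.16438, and ∫u*·(−ħ²/2m · u'') dx = 0.029780, so ⟨T⟩ = 0.029780 / 0.16438.
⟨T⟩ = 0.18116.

0.1812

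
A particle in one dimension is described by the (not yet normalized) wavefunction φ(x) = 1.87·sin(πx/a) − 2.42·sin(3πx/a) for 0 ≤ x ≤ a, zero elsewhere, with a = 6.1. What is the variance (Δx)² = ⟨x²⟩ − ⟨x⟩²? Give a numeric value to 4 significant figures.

Compute ⟨x⟩ and ⟨x²⟩ separately, then (Δx)² = ⟨x²⟩ − ⟨x⟩².
On 0 ≤ x ≤ a (j ≠ l): ∫sin²(jπx/a) dx = a/2, ∫sin(jπx/a)·sin(lπx/a) dx = 0; diagonal moments ∫x·sin²(jπx/a) dx = a²/4, ∫x²·sin²(jπx/a) dx = a³·(1/6 − 1/(4j²π²)); cross terms ∫x·sin(jπx/a)·sin(lπx/a) dx = 0 for j + l even and −4jla²/(π²(j² − l²)²) for j + l odd, ∫x²·sin(jπx/a)·sin(lπx/a) dx = (−1)^(j+l)·4jla³/(π²(j² − l²)²); higher powers the same way via product-to-sum and parts.
Normalization: ∫|φ|² dx = 28.528.
⟨x⟩ = 3.0500 and ⟨x²⟩ = 10.199.
(Δx)² = 10.199 − (3.0500)² = 0.89683.

0.8968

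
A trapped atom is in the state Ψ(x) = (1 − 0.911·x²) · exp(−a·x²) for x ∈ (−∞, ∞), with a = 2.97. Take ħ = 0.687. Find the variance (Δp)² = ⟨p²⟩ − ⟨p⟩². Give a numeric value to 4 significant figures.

1.937

Compute ⟨p⟩ and ⟨p²⟩ separately; (Δp)² = ⟨p²⟩ − ⟨p⟩².
Expand each integrand as polynomial × e^(−2ax²) and use ∫x^(2j)·e^(−2ax²) dx = (2j−1)!!/(4a)^j · √(π/(2a)), odd powers → 0; here √(π/(2a)) = 0.72725. Differentiate with the product rule, d/dx e^(−ax²) = −2ax·e^(−ax²).
Normalization: ∫|Ψ|² dx = 0.62854.
⟨p⟩ = 0.0000 and ⟨p²⟩ = 1.9374.
(Δp)² = 1.9374 − (0.0000)² = 1.9374.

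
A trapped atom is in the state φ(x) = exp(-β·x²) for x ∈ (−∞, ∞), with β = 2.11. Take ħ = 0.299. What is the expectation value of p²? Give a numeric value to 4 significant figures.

0.1886

p² φ = −ħ² d²φ/dx²; ⟨p²⟩ = −ħ² ∫ φ*·φ'' dx / ∫|φ|² dx.
Gaussian moments: ∫x^(2j)·e^(−2βx²) dx = (2j−1)!!/(4β)^j · √(π/(2β)), odd powers integrate to 0; here √(π/(2β)) = 0.86282. Derivatives: d/dx e^(−βx²) = −2βx·e^(−βx²), d²/dx² e^(−βx²) = (4β²x² − 2β)·e^(−βx²).
State is unnormalized: ∫|φ|² dx = 0.86282, and ∫φ*·(−ħ² φ'') dx = 0.16276, so ⟨p²⟩ = 0.16276 / 0.86282.
⟨p²⟩ = 0.18864.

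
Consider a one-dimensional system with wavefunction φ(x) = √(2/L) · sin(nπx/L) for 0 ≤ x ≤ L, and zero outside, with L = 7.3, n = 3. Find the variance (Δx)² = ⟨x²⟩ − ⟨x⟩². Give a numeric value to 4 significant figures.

4.141

Compute ⟨x⟩ and ⟨x²⟩ separately, then (Δx)² = ⟨x²⟩ − ⟨x⟩².
With sin²θ = (1 − cos2θ)/2 on 0 ≤ x ≤ L: ∫sin²(nπx/L) dx = L/2, ∫x·sin²(nπx/L) dx = L²/4, ∫x²·sin²(nπx/L) dx = L³·(1/6 − 1/(4n²π²)); higher powers xᵏ the same way, integrating xᵏ·cos(2nπx/L) by parts.
⟨x⟩ = 3.6500 and ⟨x²⟩ = 17.463.
(Δx)² = 17.463 − (3.6500)² = 4.1409.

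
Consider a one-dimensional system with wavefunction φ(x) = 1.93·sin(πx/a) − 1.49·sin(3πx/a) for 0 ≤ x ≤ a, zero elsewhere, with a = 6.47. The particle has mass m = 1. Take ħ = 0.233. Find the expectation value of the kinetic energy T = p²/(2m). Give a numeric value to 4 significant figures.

0.02552

T = −(ħ²/2m) d²/dx², so ⟨T⟩ = −(ħ²/2m) ∫ φ*·φ'' dx / ∫|φ|² dx; with m = 1.
d²/dx² sin(jπx/a) = −(jπ/a)²·sin(jπx/a); on 0 ≤ x ≤ a, ∫sin²(jπx/a) dx = a/2 and ∫sin(jπx/a)·sin(lπx/a) dx = 0 for j ≠ l, so only diagonal terms survive in ∫|φ|² and ∫φ·φ″; ∫φ·φ′ dx = [φ²/2] between the walls = 0.
State is unnormalized: ∫|φ|² dx = 19.232, and ∫φ*·(−ħ²/2m · φ'') dx = 0.49080, so ⟨T⟩ = 0.49080 / 19.232.
⟨T⟩ = 0.025520.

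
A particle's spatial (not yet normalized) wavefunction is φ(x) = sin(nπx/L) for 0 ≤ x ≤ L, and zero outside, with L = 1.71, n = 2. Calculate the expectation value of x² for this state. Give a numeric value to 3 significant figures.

0.938

⟨x²⟩ = ∫ x²·|φ|² dx / ∫|φ|² dx (integrals over the domain).
With sin²θ = (1 − cos2θ)/2 on 0 ≤ x ≤ L: ∫sin²(nπx/L) dx = L/2, ∫x·sin²(nπx/L) dx = L²/4, ∫x²·sin²(nπx/L) dx = L³·(1/6 − 1/(4n²π²)); higher powers xᵏ the same way, integrating xᵏ·cos(2nπx/L) by parts.
State is unnormalized: ∫|φ|² dx = 0.85500, and ∫φ*·x²·φ dx = 0.80170, so ⟨x²⟩ = 0.80170 / 0.85500.
⟨x²⟩ = 0.93767.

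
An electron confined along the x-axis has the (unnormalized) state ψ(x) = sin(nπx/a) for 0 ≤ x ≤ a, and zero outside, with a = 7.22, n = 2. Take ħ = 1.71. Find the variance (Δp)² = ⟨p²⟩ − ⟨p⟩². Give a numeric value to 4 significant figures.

Compute ⟨p⟩ and ⟨p²⟩ separately; (Δp)² = ⟨p²⟩ − ⟨p⟩².
d/dx sin(nπx/a) = (nπ/a)·cos(nπx/a) and d²/dx² sin(nπx/a) = −(nπ/a)²·sin(nπx/a); on 0 ≤ x ≤ a, ∫sin²(nπx/a) dx = a/2 and ∫sin(nπx/a)·cos(nπx/a) dx = 0.
Normalization: ∫|ψ|² dx = 3.6100.
⟨p⟩ = 0.0000 and ⟨p²⟩ = 2.2145.
(Δp)² = 2.2145 − (0.0000)² = 2.2145.

2.215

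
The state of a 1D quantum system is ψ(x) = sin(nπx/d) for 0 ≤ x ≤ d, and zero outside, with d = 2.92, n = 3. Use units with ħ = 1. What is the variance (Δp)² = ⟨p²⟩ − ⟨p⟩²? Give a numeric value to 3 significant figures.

Compute ⟨p⟩ and ⟨p²⟩ separately; (Δp)² = ⟨p²⟩ − ⟨p⟩².
d/dx sin(nπx/d) = (nπ/d)·cos(nπx/d) and d²/dx² sin(nπx/d) = −(nπ/d)²·sin(nπx/d); on 0 ≤ x ≤ d, ∫sin²(nπx/d) dx = d/2 and ∫sin(nπx/d)·cos(nπx/d) dx = 0.
Normalization: ∫|ψ|² dx = 1.4600.
⟨p⟩ = 0.0000 and ⟨p²⟩ = 10.418.
(Δp)² = 10.418 − (0.0000)² = 10.418.

10.4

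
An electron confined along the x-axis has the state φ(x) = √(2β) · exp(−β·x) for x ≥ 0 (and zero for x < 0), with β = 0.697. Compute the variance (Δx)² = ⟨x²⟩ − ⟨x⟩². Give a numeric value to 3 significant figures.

Compute ⟨x⟩ and ⟨x²⟩ separately, then (Δx)² = ⟨x²⟩ − ⟨x⟩².
Every integrand reduces to terms xʲ·e^(−2βx) on [0, ∞); use ∫₀^∞ xʲ·e^(−2βx) dx = j!/(2β)^(j+1).
⟨x⟩ = 0.71736 and ⟨x²⟩ = 1.0292.
(Δx)² = 1.0292 − (0.71736)² = 0.51461.

0.515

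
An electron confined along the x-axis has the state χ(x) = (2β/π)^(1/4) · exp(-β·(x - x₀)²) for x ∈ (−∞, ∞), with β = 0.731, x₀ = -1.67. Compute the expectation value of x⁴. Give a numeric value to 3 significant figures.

13.9

⟨x⁴⟩ = ∫ x⁴·|χ|² dx (integrals over the domain).
Gaussian moments (u = x − x₀): ∫u^(2j)·e^(−2βu²) du = (2j−1)!!/(4β)^j · √(π/(2β)), odd powers integrate to 0; here √(π/(2β)) = 1.4659.
⟨x⁴⟩ = 13.852.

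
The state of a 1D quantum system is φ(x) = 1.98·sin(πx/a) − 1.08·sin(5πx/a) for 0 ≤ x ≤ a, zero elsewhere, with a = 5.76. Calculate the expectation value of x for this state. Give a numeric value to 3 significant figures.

2.88

⟨x⟩ = ∫ x·|φ|² dx / ∫|φ|² dx (integrals over the domain).
On 0 ≤ x ≤ a (j ≠ l): ∫sin²(jπx/a) dx = a/2, ∫sin(jπx/a)·sin(lπx/a) dx = 0; diagonal moments ∫x·sin²(jπx/a) dx = a²/4, ∫x²·sin²(jπx/a) dx = a³·(1/6 − 1/(4j²π²)); cross terms ∫x·sin(jπx/a)·sin(lπx/a) dx = 0 for j + l even and −4jla²/(π²(j² − l²)²) for j + l odd, ∫x²·sin(jπx/a)·sin(lπx/a) dx = (−1)^(j+l)·4jla³/(π²(j² − l²)²); higher powers the same way via product-to-sum and parts.
State is unnormalized: ∫|φ|² dx = 14.650, and ∫φ*·x·φ dx = 42.192, so ⟨x⟩ = 42.192 / 14.650.
⟨x⟩ = 2.8800.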